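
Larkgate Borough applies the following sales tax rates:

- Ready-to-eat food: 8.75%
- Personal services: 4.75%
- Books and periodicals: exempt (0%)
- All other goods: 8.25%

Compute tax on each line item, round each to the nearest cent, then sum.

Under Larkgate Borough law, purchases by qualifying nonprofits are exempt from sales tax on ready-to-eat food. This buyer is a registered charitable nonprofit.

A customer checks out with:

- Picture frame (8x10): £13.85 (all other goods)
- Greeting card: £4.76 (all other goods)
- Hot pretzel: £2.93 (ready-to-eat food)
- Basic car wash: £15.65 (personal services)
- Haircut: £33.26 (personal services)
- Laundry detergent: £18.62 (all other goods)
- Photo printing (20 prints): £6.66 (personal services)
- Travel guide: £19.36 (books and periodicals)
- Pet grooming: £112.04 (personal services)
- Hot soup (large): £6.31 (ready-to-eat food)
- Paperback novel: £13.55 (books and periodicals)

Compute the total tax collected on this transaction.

Picture frame (8x10) £13.85: all other goods → 8.25% → £1.14
Greeting card £4.76: all other goods → 8.25% → £0.39
Hot pretzel £2.93: ready-to-eat food, buyer-exempt → 0% → £0.00
Basic car wash £15.65: personal services → 4.75% → £0.74
Haircut £33.26: personal services → 4.75% → £1.58
Laundry detergent £18.62: all other goods → 8.25% → £1.54
Photo printing (20 prints) £6.66: personal services → 4.75% → £0.32
Travel guide £19.36: books and periodicals → 0% → £0.00
Pet grooming £112.04: personal services → 4.75% → £5.32
Hot soup (large) £6.31: ready-to-eat food, buyer-exempt → 0% → £0.00
Paperback novel £13.55: books and periodicals → 0% → £0.00
Total tax = £1.14 + £0.39 + £0.74 + £1.58 + £1.54 + £0.32 + £5.32 = £11.03

£11.03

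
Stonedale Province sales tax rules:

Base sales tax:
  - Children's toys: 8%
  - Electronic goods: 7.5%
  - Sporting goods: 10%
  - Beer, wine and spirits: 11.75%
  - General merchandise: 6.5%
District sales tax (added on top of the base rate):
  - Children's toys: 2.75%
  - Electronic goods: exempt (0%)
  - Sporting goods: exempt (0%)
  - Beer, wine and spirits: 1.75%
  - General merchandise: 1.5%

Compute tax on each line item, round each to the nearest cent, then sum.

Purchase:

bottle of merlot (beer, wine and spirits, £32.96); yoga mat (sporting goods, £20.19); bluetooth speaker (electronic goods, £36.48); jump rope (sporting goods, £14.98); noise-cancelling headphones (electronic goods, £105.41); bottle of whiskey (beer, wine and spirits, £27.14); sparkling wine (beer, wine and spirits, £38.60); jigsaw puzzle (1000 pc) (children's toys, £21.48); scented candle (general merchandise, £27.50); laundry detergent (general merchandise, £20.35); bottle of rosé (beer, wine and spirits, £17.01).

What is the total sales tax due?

Bottle of merlot £32.96: beer, wine and spirits → 11.75% + 1.75% district = 13.5% → £4.45
Yoga mat £20.19: sporting goods → 10% + 0% district = 10% → £2.02
Bluetooth speaker £36.48: electronic goods → 7.5% + 0% district = 7.5% → £2.74
Jump rope £14.98: sporting goods → 10% + 0% district = 10% → £1.50
Noise-cancelling headphones £105.41: electronic goods → 7.5% + 0% district = 7.5% → £7.91
Bottle of whiskey £27.14: beer, wine and spirits → 11.75% + 1.75% district = 13.5% → £3.66
Sparkling wine £38.60: beer, wine and spirits → 11.75% + 1.75% district = 13.5% → £5.21
Jigsaw puzzle (1000 pc) £21.48: children's toys → 8% + 2.75% district = 10.75% → £2.31
Scented candle £27.50: general merchandise → 6.5% + 1.5% district = 8% → £2.20
Laundry detergent £20.35: general merchandise → 6.5% + 1.5% district = 8% → £1.63
Bottle of rosé £17.01: beer, wine and spirits → 11.75% + 1.75% district = 13.5% → £2.30
Total tax = £4.45 + £2.02 + £2.74 + £1.50 + £7.91 + £3.66 + £5.21 + £2.31 + £2.20 + £1.63 + £2.30 = £35.93

£35.93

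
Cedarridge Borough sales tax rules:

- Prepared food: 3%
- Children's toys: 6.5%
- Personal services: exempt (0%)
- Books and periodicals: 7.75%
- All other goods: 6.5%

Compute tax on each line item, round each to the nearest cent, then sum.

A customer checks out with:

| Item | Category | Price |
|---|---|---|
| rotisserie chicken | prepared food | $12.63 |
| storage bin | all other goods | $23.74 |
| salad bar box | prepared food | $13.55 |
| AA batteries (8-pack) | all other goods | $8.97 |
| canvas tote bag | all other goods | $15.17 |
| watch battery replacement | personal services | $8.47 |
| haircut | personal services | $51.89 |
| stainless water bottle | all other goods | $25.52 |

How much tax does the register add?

$5.56

Rotisserie chicken $12.63: prepared food → 3% → $0.38
Storage bin $23.74: all other goods → 6.5% → $1.54
Salad bar box $13.55: prepared food → 3% → $0.41
AA batteries (8-pack) $8.97: all other goods → 6.5% → $0.58
Canvas tote bag $15.17: all other goods → 6.5% → $0.99
Watch battery replacement $8.47: personal services → 0% → $0.00
Haircut $51.89: personal services → 0% → $0.00
Stainless water bottle $25.52: all other goods → 6.5% → $1.66
Total tax = $0.38 + $1.54 + $0.41 + $0.58 + $0.99 + $1.66 = $5.56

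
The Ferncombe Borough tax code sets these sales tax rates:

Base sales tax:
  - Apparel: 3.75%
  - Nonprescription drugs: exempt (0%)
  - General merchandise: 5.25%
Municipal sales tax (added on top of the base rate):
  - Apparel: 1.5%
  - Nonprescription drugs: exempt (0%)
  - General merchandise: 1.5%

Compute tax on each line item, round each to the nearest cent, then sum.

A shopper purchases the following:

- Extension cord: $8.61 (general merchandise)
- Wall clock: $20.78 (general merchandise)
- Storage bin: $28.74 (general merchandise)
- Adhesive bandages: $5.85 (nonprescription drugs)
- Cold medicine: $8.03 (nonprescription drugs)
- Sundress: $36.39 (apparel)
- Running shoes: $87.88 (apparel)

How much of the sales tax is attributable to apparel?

$6.52

Sundress $36.39: apparel → 3.75% + 1.5% municipal = 5.25% → $1.91
Running shoes $87.88: apparel → 3.75% + 1.5% municipal = 5.25% → $4.61
Tax on apparel = $1.91 + $4.61 = $6.52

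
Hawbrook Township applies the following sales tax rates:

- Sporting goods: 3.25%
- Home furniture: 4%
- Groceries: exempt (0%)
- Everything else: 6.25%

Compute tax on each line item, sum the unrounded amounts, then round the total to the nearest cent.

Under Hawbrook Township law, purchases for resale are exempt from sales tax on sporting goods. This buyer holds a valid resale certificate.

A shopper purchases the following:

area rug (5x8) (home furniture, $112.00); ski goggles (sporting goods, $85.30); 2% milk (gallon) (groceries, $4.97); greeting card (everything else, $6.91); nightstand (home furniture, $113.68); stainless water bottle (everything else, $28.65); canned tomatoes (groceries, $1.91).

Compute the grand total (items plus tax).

$364.67

Area rug (5x8) $112.00: home furniture → 4% → $4.48
Ski goggles $85.30: sporting goods, buyer-exempt → 0% → $0.00
2% milk (gallon) $4.97: groceries → 0% → $0.00
Greeting card $6.91: everything else → 6.25% → $0.431875
Nightstand $113.68: home furniture → 4% → $4.5472
Stainless water bottle $28.65: everything else → 6.25% → $1.790625
Canned tomatoes $1.91: groceries → 0% → $0.00
Subtotal = $353.42; unrounded tax = $11.2497 → $11.25; total due = $364.67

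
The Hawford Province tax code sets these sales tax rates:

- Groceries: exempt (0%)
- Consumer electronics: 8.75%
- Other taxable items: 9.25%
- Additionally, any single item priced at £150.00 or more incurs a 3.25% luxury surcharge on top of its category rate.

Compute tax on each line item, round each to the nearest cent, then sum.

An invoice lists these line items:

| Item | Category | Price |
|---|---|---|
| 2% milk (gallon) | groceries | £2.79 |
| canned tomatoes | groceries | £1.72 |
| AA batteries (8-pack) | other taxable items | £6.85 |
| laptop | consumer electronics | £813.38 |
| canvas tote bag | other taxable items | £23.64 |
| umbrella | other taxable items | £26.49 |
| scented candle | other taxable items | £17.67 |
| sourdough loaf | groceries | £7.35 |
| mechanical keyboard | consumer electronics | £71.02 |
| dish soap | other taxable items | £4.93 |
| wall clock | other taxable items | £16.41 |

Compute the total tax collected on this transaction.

2% milk (gallon) £2.79: groceries → 0% → £0.00
Canned tomatoes £1.72: groceries → 0% → £0.00
AA batteries (8-pack) £6.85: other taxable items → 9.25% → £0.63
Laptop £813.38: consumer electronics → 8.75% + 3.25% surcharge = 12% → £97.61
Canvas tote bag £23.64: other taxable items → 9.25% → £2.19
Umbrella £26.49: other taxable items → 9.25% → £2.45
Scented candle £17.67: other taxable items → 9.25% → £1.63
Sourdough loaf £7.35: groceries → 0% → £0.00
Mechanical keyboard £71.02: consumer electronics → 8.75% → £6.21
Dish soap £4.93: other taxable items → 9.25% → £0.46
Wall clock £16.41: other taxable items → 9.25% → £1.52
Total tax = £0.63 + £97.61 + £2.19 + £2.45 + £1.63 + £6.21 + £0.46 + £1.52 = £112.70

£112.70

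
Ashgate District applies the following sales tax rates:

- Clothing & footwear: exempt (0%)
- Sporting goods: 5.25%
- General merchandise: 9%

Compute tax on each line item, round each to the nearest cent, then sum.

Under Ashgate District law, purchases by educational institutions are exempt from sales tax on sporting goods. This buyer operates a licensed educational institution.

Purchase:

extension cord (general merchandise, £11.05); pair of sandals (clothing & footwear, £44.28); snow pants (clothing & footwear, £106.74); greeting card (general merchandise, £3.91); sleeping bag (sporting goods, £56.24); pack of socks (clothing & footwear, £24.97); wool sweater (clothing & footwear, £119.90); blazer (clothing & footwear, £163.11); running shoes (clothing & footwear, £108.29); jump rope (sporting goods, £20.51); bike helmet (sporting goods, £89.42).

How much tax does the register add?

£1.34

Extension cord £11.05: general merchandise → 9% → £0.99
Pair of sandals £44.28: clothing & footwear → 0% → £0.00
Snow pants £106.74: clothing & footwear → 0% → £0.00
Greeting card £3.91: general merchandise → 9% → £0.35
Sleeping bag £56.24: sporting goods, buyer-exempt → 0% → £0.00
Pack of socks £24.97: clothing & footwear → 0% → £0.00
Wool sweater £119.90: clothing & footwear → 0% → £0.00
Blazer £163.11: clothing & footwear → 0% → £0.00
Running shoes £108.29: clothing & footwear → 0% → £0.00
Jump rope £20.51: sporting goods, buyer-exempt → 0% → £0.00
Bike helmet £89.42: sporting goods, buyer-exempt → 0% → £0.00
Total tax = £0.99 + £0.35 = £1.34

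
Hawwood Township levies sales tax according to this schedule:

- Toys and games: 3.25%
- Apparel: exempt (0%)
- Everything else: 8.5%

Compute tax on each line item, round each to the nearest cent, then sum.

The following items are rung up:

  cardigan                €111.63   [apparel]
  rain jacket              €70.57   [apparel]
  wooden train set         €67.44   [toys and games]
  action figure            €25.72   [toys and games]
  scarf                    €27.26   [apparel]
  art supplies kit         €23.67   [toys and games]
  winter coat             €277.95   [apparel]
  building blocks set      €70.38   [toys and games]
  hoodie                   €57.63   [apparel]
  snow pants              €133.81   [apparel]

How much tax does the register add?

€6.09

Cardigan €111.63: apparel → 0% → €0.00
Rain jacket €70.57: apparel → 0% → €0.00
Wooden train set €67.44: toys and games → 3.25% → €2.19
Action figure €25.72: toys and games → 3.25% → €0.84
Scarf €27.26: apparel → 0% → €0.00
Art supplies kit €23.67: toys and games → 3.25% → €0.77
Winter coat €277.95: apparel → 0% → €0.00
Building blocks set €70.38: toys and games → 3.25% → €2.29
Hoodie €57.63: apparel → 0% → €0.00
Snow pants €133.81: apparel → 0% → €0.00
Total tax = €2.19 + €0.84 + €0.77 + €2.29 = €6.09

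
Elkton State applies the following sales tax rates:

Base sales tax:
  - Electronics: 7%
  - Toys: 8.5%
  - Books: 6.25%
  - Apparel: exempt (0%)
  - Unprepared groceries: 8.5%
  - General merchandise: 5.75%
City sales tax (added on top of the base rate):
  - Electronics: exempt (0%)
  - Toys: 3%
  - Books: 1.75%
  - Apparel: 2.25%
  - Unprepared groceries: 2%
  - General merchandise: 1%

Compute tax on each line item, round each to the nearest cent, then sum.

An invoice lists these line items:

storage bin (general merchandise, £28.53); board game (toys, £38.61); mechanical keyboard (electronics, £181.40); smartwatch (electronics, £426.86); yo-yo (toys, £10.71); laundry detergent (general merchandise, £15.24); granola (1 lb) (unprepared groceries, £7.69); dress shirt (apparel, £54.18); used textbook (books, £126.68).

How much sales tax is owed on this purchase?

Storage bin £28.53: general merchandise → 5.75% + 1% city = 6.75% → £1.93
Board game £38.61: toys → 8.5% + 3% city = 11.5% → £4.44
Mechanical keyboard £181.40: electronics → 7% + 0% city = 7% → £12.70
Smartwatch £426.86: electronics → 7% + 0% city = 7% → £29.88
Yo-yo £10.71: toys → 8.5% + 3% city = 11.5% → £1.23
Laundry detergent £15.24: general merchandise → 5.75% + 1% city = 6.75% → £1.03
Granola (1 lb) £7.69: unprepared groceries → 8.5% + 2% city = 10.5% → £0.81
Dress shirt £54.18: apparel → 0% + 2.25% city = 2.25% → £1.22
Used textbook £126.68: books → 6.25% + 1.75% city = 8% → £10.13
Total tax = £1.93 + £4.44 + £12.70 + £29.88 + £1.23 + £1.03 + £0.81 + £1.22 + £10.13 = £63.37

£63.37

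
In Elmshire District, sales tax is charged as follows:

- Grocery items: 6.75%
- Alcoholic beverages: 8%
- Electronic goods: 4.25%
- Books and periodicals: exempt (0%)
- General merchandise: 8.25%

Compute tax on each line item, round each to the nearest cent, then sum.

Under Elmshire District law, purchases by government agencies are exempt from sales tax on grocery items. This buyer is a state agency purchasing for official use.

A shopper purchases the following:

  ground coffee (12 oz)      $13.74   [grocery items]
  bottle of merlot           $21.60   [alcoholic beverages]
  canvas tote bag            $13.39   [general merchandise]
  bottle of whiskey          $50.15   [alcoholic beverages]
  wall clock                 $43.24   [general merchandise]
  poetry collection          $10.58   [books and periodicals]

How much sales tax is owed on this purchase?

Ground coffee (12 oz) $13.74: grocery items, buyer-exempt → 0% → $0.00
Bottle of merlot $21.60: alcoholic beverages → 8% → $1.73
Canvas tote bag $13.39: general merchandise → 8.25% → $1.10
Bottle of whiskey $50.15: alcoholic beverages → 8% → $4.01
Wall clock $43.24: general merchandise → 8.25% → $3.57
Poetry collection $10.58: books and periodicals → 0% → $0.00
Total tax = $1.73 + $1.10 + $4.01 + $3.57 = $10.41

$10.41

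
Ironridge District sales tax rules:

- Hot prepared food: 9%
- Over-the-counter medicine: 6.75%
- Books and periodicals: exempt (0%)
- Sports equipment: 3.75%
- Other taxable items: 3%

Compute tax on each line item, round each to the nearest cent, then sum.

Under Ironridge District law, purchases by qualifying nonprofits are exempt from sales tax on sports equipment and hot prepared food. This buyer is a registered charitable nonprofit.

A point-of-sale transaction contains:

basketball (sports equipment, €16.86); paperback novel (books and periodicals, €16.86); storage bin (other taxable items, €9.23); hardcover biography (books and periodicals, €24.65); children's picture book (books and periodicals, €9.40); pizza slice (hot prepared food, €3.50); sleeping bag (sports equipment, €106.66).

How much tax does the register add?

Basketball €16.86: sports equipment, buyer-exempt → 0% → €0.00
Paperback novel €16.86: books and periodicals → 0% → €0.00
Storage bin €9.23: other taxable items → 3% → €0.28
Hardcover biography €24.65: books and periodicals → 0% → €0.00
Children's picture book €9.40: books and periodicals → 0% → €0.00
Pizza slice €3.50: hot prepared food, buyer-exempt → 0% → €0.00
Sleeping bag €106.66: sports equipment, buyer-exempt → 0% → €0.00
Total tax = €0.28

€0.28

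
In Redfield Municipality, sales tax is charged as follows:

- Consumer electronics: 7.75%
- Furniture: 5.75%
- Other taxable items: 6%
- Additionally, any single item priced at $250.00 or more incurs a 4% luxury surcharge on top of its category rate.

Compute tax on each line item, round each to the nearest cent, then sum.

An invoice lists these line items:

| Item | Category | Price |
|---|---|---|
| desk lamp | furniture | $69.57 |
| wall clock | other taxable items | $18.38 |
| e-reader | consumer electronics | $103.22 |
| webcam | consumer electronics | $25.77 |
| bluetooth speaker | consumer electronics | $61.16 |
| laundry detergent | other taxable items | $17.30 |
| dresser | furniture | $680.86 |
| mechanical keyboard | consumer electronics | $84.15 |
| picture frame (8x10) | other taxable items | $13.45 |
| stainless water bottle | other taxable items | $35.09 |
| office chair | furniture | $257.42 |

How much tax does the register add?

Desk lamp $69.57: furniture → 5.75% → $4.00
Wall clock $18.38: other taxable items → 6% → $1.10
E-reader $103.22: consumer electronics → 7.75% → $8.00
Webcam $25.77: consumer electronics → 7.75% → $2.00
Bluetooth speaker $61.16: consumer electronics → 7.75% → $4.74
Laundry detergent $17.30: other taxable items → 6% → $1.04
Dresser $680.86: furniture → 5.75% + 4% surcharge = 9.75% → $66.38
Mechanical keyboard $84.15: consumer electronics → 7.75% → $6.52
Picture frame (8x10) $13.45: other taxable items → 6% → $0.81
Stainless water bottle $35.09: other taxable items → 6% → $2.11
Office chair $257.42: furniture → 5.75% + 4% surcharge = 9.75% → $25.10
Total tax = $4.00 + $1.10 + $8.00 + $2.00 + $4.74 + $1.04 + $66.38 + $6.52 + $0.81 + $2.11 + $25.10 = $121.80

$121.80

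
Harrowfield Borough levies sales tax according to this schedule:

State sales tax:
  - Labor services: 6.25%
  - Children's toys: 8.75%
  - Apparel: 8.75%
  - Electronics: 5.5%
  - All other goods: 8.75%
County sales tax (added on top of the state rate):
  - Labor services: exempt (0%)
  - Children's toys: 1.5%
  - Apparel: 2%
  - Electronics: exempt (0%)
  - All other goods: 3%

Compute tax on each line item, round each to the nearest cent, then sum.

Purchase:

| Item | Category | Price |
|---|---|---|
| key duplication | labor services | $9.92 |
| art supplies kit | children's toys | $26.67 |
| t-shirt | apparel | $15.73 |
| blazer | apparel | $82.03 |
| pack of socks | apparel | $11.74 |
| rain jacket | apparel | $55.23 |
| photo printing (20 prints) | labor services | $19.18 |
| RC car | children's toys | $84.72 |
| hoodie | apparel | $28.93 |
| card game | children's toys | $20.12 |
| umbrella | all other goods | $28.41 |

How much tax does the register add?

$39.45

Key duplication $9.92: labor services → 6.25% + 0% county = 6.25% → $0.62
Art supplies kit $26.67: children's toys → 8.75% + 1.5% county = 10.25% → $2.73
T-shirt $15.73: apparel → 8.75% + 2% county = 10.75% → $1.69
Blazer $82.03: apparel → 8.75% + 2% county = 10.75% → $8.82
Pack of socks $11.74: apparel → 8.75% + 2% county = 10.75% → $1.26
Rain jacket $55.23: apparel → 8.75% + 2% county = 10.75% → $5.94
Photo printing (20 prints) $19.18: labor services → 6.25% + 0% county = 6.25% → $1.20
RC car $84.72: children's toys → 8.75% + 1.5% county = 10.25% → $8.68
Hoodie $28.93: apparel → 8.75% + 2% county = 10.75% → $3.11
Card game $20.12: children's toys → 8.75% + 1.5% county = 10.25% → $2.06
Umbrella $28.41: all other goods → 8.75% + 3% county = 11.75% → $3.34
Total tax = $0.62 + $2.73 + $1.69 + $8.82 + $1.26 + $5.94 + $1.20 + $8.68 + $3.11 + $2.06 + $3.34 = $39.45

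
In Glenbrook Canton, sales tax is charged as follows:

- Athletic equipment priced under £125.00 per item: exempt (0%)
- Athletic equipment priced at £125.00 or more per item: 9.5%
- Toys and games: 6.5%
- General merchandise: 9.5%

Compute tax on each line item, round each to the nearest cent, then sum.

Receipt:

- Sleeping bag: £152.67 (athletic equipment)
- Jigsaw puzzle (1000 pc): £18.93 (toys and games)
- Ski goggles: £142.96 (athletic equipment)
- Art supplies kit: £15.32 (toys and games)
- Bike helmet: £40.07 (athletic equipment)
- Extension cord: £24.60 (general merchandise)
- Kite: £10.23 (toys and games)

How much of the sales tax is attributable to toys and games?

£2.89

Jigsaw puzzle (1000 pc) £18.93: toys and games → 6.5% → £1.23
Art supplies kit £15.32: toys and games → 6.5% → £1.00
Kite £10.23: toys and games → 6.5% → £0.66
Tax on toys and games = £1.23 + £1.00 + £0.66 = £2.89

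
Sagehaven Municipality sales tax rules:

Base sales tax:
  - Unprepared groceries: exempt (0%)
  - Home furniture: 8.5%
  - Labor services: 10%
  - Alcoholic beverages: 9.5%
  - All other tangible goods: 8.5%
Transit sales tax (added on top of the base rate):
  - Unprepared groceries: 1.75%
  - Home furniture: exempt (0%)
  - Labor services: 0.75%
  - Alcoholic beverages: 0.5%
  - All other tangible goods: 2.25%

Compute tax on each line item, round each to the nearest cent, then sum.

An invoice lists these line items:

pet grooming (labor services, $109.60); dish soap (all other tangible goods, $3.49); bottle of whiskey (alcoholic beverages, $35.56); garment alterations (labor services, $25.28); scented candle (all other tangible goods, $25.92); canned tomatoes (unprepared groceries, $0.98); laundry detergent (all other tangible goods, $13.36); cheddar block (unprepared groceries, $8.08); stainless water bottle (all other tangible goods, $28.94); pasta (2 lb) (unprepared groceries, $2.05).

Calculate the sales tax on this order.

Pet grooming $109.60: labor services → 10% + 0.75% transit = 10.75% → $11.78
Dish soap $3.49: all other tangible goods → 8.5% + 2.25% transit = 10.75% → $0.38
Bottle of whiskey $35.56: alcoholic beverages → 9.5% + 0.5% transit = 10% → $3.56
Garment alterations $25.28: labor services → 10% + 0.75% transit = 10.75% → $2.72
Scented candle $25.92: all other tangible goods → 8.5% + 2.25% transit = 10.75% → $2.79
Canned tomatoes $0.98: unprepared groceries → 0% + 1.75% transit = 1.75% → $0.02
Laundry detergent $13.36: all other tangible goods → 8.5% + 2.25% transit = 10.75% → $1.44
Cheddar block $8.08: unprepared groceries → 0% + 1.75% transit = 1.75% → $0.14
Stainless water bottle $28.94: all other tangible goods → 8.5% + 2.25% transit = 10.75% → $3.11
Pasta (2 lb) $2.05: unprepared groceries → 0% + 1.75% transit = 1.75% → $0.04
Total tax = $11.78 + $0.38 + $3.56 + $2.72 + $2.79 + $0.02 + $1.44 + $0.14 + $3.11 + $0.04 = $25.98

$25.98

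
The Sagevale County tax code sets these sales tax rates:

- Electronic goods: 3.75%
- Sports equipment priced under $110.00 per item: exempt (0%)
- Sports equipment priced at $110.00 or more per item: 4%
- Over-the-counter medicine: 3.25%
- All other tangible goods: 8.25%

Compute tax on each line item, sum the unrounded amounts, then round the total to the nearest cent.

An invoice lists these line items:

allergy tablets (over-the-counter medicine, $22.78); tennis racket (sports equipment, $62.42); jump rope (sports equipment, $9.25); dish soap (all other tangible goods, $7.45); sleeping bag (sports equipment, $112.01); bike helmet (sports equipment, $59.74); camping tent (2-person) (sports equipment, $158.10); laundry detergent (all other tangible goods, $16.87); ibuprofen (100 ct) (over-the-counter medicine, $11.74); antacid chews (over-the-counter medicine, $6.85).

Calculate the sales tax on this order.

$14.16

Allergy tablets $22.78: over-the-counter medicine → 3.25% → $0.74035
Tennis racket $62.42: sports equipment, under $110.00 → 0% → $0.00
Jump rope $9.25: sports equipment, under $110.00 → 0% → $0.00
Dish soap $7.45: all other tangible goods → 8.25% → $0.614625
Sleeping bag $112.01: sports equipment, $110.00 or more → 4% → $4.4804
Bike helmet $59.74: sports equipment, under $110.00 → 0% → $0.00
Camping tent (2-person) $158.10: sports equipment, $110.00 or more → 4% → $6.324
Laundry detergent $16.87: all other tangible goods → 8.25% → $1.391775
Ibuprofen (100 ct) $11.74: over-the-counter medicine → 3.25% → $0.38155
Antacid chews $6.85: over-the-counter medicine → 3.25% → $0.222625
Unrounded tax sum = $14.155325 → $14.16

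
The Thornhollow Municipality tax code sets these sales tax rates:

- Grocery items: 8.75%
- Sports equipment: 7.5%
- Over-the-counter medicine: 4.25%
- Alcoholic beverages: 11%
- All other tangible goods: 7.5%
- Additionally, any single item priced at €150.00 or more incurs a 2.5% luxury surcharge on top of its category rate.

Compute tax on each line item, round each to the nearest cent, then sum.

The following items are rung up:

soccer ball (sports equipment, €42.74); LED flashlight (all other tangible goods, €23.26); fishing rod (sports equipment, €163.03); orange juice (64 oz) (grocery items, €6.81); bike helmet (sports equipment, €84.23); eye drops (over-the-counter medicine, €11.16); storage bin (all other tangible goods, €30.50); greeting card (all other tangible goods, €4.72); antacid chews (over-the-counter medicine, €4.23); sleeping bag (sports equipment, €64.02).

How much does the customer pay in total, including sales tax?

€470.96

Soccer ball €42.74: sports equipment → 7.5% → €3.21
LED flashlight €23.26: all other tangible goods → 7.5% → €1.74
Fishing rod €163.03: sports equipment → 7.5% + 2.5% surcharge = 10% → €16.30
Orange juice (64 oz) €6.81: grocery items → 8.75% → €0.60
Bike helmet €84.23: sports equipment → 7.5% → €6.32
Eye drops €11.16: over-the-counter medicine → 4.25% → €0.47
Storage bin €30.50: all other tangible goods → 7.5% → €2.29
Greeting card €4.72: all other tangible goods → 7.5% → €0.35
Antacid chews €4.23: over-the-counter medicine → 4.25% → €0.18
Sleeping bag €64.02: sports equipment → 7.5% → €4.80
Subtotal = €434.70; tax = €36.26; total due = €470.96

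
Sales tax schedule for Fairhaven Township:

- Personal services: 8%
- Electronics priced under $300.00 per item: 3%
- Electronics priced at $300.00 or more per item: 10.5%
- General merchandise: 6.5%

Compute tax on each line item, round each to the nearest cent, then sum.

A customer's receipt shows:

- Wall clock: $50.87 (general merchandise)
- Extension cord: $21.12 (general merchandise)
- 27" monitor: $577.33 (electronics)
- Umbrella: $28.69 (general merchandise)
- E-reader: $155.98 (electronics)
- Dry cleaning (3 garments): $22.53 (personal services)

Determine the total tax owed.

Wall clock $50.87: general merchandise → 6.5% → $3.31
Extension cord $21.12: general merchandise → 6.5% → $1.37
27" monitor $577.33: electronics, $300.00 or more → 10.5% → $60.62
Umbrella $28.69: general merchandise → 6.5% → $1.86
E-reader $155.98: electronics, under $300.00 → 3% → $4.68
Dry cleaning (3 garments) $22.53: personal services → 8% → $1.80
Total tax = $3.31 + $1.37 + $60.62 + $1.86 + $4.68 + $1.80 = $73.64

$73.64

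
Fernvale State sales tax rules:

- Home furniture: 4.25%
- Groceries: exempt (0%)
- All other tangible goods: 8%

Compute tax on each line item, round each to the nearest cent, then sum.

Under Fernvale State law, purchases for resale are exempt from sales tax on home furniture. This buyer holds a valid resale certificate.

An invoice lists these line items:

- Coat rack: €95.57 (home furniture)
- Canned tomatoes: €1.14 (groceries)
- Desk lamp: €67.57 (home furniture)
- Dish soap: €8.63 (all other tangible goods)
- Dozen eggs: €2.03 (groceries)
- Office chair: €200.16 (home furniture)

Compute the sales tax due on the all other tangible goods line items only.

Dish soap €8.63: all other tangible goods → 8% → €0.69
Tax on all other tangible goods = €0.69

€0.69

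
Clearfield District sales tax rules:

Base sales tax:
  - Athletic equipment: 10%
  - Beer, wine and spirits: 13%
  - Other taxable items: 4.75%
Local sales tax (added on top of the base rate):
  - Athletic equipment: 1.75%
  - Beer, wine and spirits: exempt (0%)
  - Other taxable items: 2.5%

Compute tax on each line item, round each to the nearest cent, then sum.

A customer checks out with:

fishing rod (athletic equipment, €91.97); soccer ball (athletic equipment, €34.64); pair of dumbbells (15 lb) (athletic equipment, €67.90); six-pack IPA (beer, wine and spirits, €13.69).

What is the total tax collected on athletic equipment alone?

€22.86

Fishing rod €91.97: athletic equipment → 10% + 1.75% local = 11.75% → €10.81
Soccer ball €34.64: athletic equipment → 10% + 1.75% local = 11.75% → €4.07
Pair of dumbbells (15 lb) €67.90: athletic equipment → 10% + 1.75% local = 11.75% → €7.98
Tax on athletic equipment = €10.81 + €4.07 + €7.98 = €22.86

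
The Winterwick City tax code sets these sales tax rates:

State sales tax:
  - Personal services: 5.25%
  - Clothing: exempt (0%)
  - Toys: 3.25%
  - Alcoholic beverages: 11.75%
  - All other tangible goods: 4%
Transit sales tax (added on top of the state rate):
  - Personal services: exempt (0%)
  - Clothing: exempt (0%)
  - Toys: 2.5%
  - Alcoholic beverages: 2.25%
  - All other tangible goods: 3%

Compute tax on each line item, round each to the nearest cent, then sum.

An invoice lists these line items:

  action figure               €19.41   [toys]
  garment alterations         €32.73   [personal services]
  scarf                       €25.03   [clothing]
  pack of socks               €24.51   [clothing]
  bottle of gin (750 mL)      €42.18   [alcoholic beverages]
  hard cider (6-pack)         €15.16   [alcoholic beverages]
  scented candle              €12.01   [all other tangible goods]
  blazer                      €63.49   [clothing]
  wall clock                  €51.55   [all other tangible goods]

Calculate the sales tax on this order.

€15.32

Action figure €19.41: toys → 3.25% + 2.5% transit = 5.75% → €1.12
Garment alterations €32.73: personal services → 5.25% + 0% transit = 5.25% → €1.72
Scarf €25.03: clothing → 0% + 0% transit = 0% → €0.00
Pack of socks €24.51: clothing → 0% + 0% transit = 0% → €0.00
Bottle of gin (750 mL) €42.18: alcoholic beverages → 11.75% + 2.25% transit = 14% → €5.91
Hard cider (6-pack) €15.16: alcoholic beverages → 11.75% + 2.25% transit = 14% → €2.12
Scented candle €12.01: all other tangible goods → 4% + 3% transit = 7% → €0.84
Blazer €63.49: clothing → 0% + 0% transit = 0% → €0.00
Wall clock €51.55: all other tangible goods → 4% + 3% transit = 7% → €3.61
Total tax = €1.12 + €1.72 + €5.91 + €2.12 + €0.84 + €3.61 = €15.32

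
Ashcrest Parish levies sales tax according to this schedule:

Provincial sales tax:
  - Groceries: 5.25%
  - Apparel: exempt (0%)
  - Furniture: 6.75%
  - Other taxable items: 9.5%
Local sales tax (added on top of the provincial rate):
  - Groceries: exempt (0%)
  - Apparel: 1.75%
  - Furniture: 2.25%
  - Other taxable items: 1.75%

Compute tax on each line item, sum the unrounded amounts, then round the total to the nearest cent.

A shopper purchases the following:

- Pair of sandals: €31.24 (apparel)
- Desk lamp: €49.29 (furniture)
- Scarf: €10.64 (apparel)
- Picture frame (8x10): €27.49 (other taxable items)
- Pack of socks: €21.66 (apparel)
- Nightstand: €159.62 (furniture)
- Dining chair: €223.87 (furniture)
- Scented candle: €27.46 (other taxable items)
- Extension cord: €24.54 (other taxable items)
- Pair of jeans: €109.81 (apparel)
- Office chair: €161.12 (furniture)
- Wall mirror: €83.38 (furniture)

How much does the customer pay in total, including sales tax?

Pair of sandals €31.24: apparel → 0% + 1.75% local = 1.75% → €0.5467
Desk lamp €49.29: furniture → 6.75% + 2.25% local = 9% → €4.4361
Scarf €10.64: apparel → 0% + 1.75% local = 1.75% → €0.1862
Picture frame (8x10) €27.49: other taxable items → 9.5% + 1.75% local = 11.25% → €3.092625
Pack of socks €21.66: apparel → 0% + 1.75% local = 1.75% → €0.37905
Nightstand €159.62: furniture → 6.75% + 2.25% local = 9% → €14.3658
Dining chair €223.87: furniture → 6.75% + 2.25% local = 9% → €20.1483
Scented candle €27.46: other taxable items → 9.5% + 1.75% local = 11.25% → €3.08925
Extension cord €24.54: other taxable items → 9.5% + 1.75% local = 11.25% → €2.76075
Pair of jeans €109.81: apparel → 0% + 1.75% local = 1.75% → €1.921675
Office chair €161.12: furniture → 6.75% + 2.25% local = 9% → €14.5008
Wall mirror €83.38: furniture → 6.75% + 2.25% local = 9% → €7.5042
Subtotal = €930.12; unrounded tax = €72.93145 → €72.93; total due = €1003.05

€1003.05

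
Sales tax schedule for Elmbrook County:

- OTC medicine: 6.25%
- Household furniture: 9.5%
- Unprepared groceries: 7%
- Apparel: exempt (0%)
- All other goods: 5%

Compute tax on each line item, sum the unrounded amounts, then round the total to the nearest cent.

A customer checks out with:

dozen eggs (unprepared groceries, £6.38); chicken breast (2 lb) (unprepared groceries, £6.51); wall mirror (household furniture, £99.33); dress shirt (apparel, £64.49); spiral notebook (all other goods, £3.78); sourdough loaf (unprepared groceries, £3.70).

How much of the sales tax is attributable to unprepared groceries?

£1.16

Dozen eggs £6.38: unprepared groceries → 7% → £0.4466
Chicken breast (2 lb) £6.51: unprepared groceries → 7% → £0.4557
Sourdough loaf £3.70: unprepared groceries → 7% → £0.259
Tax on unprepared groceries: unrounded sum = £1.1613 → £1.16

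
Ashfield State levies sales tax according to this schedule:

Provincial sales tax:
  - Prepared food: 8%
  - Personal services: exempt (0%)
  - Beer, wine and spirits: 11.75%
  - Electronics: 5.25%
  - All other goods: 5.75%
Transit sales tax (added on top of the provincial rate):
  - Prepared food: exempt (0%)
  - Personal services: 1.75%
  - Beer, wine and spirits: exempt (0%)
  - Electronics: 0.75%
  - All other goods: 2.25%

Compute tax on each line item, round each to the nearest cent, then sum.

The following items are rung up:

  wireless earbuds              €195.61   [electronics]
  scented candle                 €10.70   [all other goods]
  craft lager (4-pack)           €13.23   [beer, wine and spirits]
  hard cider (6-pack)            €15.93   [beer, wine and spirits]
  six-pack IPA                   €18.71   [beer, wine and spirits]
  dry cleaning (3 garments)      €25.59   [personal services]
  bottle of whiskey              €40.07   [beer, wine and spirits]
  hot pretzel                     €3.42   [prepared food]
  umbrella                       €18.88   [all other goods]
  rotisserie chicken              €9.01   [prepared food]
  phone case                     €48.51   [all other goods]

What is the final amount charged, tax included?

€429.42

Wireless earbuds €195.61: electronics → 5.25% + 0.75% transit = 6% → €11.74
Scented candle €10.70: all other goods → 5.75% + 2.25% transit = 8% → €0.86
Craft lager (4-pack) €13.23: beer, wine and spirits → 11.75% + 0% transit = 11.75% → €1.55
Hard cider (6-pack) €15.93: beer, wine and spirits → 11.75% + 0% transit = 11.75% → €1.87
Six-pack IPA €18.71: beer, wine and spirits → 11.75% + 0% transit = 11.75% → €2.20
Dry cleaning (3 garments) €25.59: personal services → 0% + 1.75% transit = 1.75% → €0.45
Bottle of whiskey €40.07: beer, wine and spirits → 11.75% + 0% transit = 11.75% → €4.71
Hot pretzel €3.42: prepared food → 8% + 0% transit = 8% → €0.27
Umbrella €18.88: all other goods → 5.75% + 2.25% transit = 8% → €1.51
Rotisserie chicken €9.01: prepared food → 8% + 0% transit = 8% → €0.72
Phone case €48.51: all other goods → 5.75% + 2.25% transit = 8% → €3.88
Subtotal = €399.66; tax = €29.76; total due = €429.42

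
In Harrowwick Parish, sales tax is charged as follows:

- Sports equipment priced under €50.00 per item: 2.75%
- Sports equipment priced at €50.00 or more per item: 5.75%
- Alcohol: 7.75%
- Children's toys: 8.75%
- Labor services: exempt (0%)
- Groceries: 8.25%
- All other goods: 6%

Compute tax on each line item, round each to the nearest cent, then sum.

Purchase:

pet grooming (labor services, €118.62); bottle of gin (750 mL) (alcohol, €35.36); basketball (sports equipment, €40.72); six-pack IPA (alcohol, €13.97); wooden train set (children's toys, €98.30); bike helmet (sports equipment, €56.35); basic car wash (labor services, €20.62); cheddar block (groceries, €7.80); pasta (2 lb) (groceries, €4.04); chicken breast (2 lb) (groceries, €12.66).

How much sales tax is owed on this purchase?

Pet grooming €118.62: labor services → 0% → €0.00
Bottle of gin (750 mL) €35.36: alcohol → 7.75% → €2.74
Basketball €40.72: sports equipment, under €50.00 → 2.75% → €1.12
Six-pack IPA €13.97: alcohol → 7.75% → €1.08
Wooden train set €98.30: children's toys → 8.75% → €8.60
Bike helmet €56.35: sports equipment, €50.00 or more → 5.75% → €3.24
Basic car wash €20.62: labor services → 0% → €0.00
Cheddar block €7.80: groceries → 8.25% → €0.64
Pasta (2 lb) €4.04: groceries → 8.25% → €0.33
Chicken breast (2 lb) €12.66: groceries → 8.25% → €1.04
Total tax = €2.74 + €1.12 + €1.08 + €8.60 + €3.24 + €0.64 + €0.33 + €1.04 = €18.79

€18.79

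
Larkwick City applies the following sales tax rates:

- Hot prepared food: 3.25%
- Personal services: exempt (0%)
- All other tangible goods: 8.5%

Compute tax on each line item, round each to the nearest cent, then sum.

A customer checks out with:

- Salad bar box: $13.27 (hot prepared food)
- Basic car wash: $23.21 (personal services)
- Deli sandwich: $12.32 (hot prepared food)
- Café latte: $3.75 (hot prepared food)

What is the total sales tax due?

Salad bar box $13.27: hot prepared food → 3.25% → $0.43
Basic car wash $23.21: personal services → 0% → $0.00
Deli sandwich $12.32: hot prepared food → 3.25% → $0.40
Café latte $3.75: hot prepared food → 3.25% → $0.12
Total tax = $0.43 + $0.40 + $0.12 = $0.95

$0.95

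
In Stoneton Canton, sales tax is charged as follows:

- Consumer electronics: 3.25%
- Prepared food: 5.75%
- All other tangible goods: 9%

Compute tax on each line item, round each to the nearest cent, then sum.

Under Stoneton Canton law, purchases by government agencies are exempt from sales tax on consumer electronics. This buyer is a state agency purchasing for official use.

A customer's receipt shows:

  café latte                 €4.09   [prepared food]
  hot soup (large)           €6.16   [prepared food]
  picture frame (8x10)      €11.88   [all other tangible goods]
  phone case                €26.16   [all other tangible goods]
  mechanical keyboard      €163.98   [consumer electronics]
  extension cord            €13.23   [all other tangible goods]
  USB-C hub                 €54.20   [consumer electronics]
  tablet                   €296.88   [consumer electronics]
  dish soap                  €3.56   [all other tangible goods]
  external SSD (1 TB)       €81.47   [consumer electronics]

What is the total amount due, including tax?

€667.13

Café latte €4.09: prepared food → 5.75% → €0.24
Hot soup (large) €6.16: prepared food → 5.75% → €0.35
Picture frame (8x10) €11.88: all other tangible goods → 9% → €1.07
Phone case €26.16: all other tangible goods → 9% → €2.35
Mechanical keyboard €163.98: consumer electronics, buyer-exempt → 0% → €0.00
Extension cord €13.23: all other tangible goods → 9% → €1.19
USB-C hub €54.20: consumer electronics, buyer-exempt → 0% → €0.00
Tablet €296.88: consumer electronics, buyer-exempt → 0% → €0.00
Dish soap €3.56: all other tangible goods → 9% → €0.32
External SSD (1 TB) €81.47: consumer electronics, buyer-exempt → 0% → €0.00
Subtotal = €661.61; tax = €5.52; total due = €667.13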